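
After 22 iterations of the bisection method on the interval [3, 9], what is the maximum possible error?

Bisection error bound: |error| ≤ (b-a)/2^n
|error| ≤ (9 - 3)/2^22 = 6/2^22
|error| ≤ 0.0000014305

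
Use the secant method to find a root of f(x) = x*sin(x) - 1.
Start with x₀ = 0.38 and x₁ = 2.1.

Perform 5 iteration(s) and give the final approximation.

f(x) = x*sin(x) - 1
x₀ = 0.38, x₁ = 2.1

Secant formula: x_{n+1} = x_n - f(x_n)(x_n - x_{n-1})/(f(x_n) - f(x_{n-1}))

Iteration 1:
  f(0.380000) = -0.859050
  f(2.100000) = 0.812740
  x_2 = 2.100000 - 0.812740×(2.100000 - 0.380000)/(0.812740 - (-0.859050))
       = 1.263823
Iteration 2:
  f(2.100000) = 0.812740
  f(1.263823) = 0.204742
  x_3 = 1.263823 - 0.204742×(1.263823 - 2.100000)/(0.204742 - 0.812740)
       = 0.982241
Iteration 3:
  f(1.263823) = 0.204742
  f(0.982241) = -0.183027
  x_4 = 0.982241 - (-0.183027)×(0.982241 - 1.263823)/(-0.183027 - 0.204742)
       = 1.115148
Iteration 4:
  f(0.982241) = -0.183027
  f(1.115148) = 0.001376
  x_5 = 1.115148 - 0.001376×(1.115148 - 0.982241)/(0.001376 - (-0.183027))
       = 1.114156
Iteration 5:
  f(1.115148) = 0.001376
  f(1.114156) = -0.000001
  x_6 = 1.114156 - (-0.000001)×(1.114156 - 1.115148)/(-0.000001 - 0.001376)
       = 1.114157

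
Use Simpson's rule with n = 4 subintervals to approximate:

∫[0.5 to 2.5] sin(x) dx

f(x) = sin(x)
a = 0.5, b = 2.5, n = 4
h = (b - a)/n = 0.500000

Simpson's rule: (h/3)[f(x₀) + 4f(x₁) + 2f(x₂) + ... + f(xₙ)]

x_0 = 0.5000, f(x_0) = 0.479426, coefficient = 1
x_1 = 1.0000, f(x_1) = 0.841471, coefficient = 4
x_2 = 1.5000, f(x_2) = 0.997495, coefficient = 2
x_3 = 2.0000, f(x_3) = 0.909297, coefficient = 4
x_4 = 2.5000, f(x_4) = 0.598472, coefficient = 1

I ≈ (0.500000/3) × 10.075961 = 1.679327
Exact value: 1.678726
Error: 0.000601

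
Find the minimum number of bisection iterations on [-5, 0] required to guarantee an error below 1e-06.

We need (b-a)/2^n ≤ 1e-06
(0 - (-5))/2^n ≤ 1e-06
5/2^n ≤ 1e-06
2^n ≥ 5000000
n ≥ log₂(5000000) = 22.25
n ≥ 23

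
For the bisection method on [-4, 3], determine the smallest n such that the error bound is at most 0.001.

We need (b-a)/2^n ≤ 0.001
(3 - (-4))/2^n ≤ 0.001
7/2^n ≤ 0.001
2^n ≥ 7000
n ≥ log₂(7000) = 12.77
n ≥ 13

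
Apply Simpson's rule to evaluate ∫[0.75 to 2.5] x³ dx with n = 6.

f(x) = x³
a = 0.75, b = 2.5, n = 6
h = (b - a)/n = 0.291667

Simpson's rule: (h/3)[f(x₀) + 4f(x₁) + 2f(x₂) + ... + f(xₙ)]

x_0 = 0.7500, f(x_0) = 0.421875, coefficient = 1
x_1 = 1.0417, f(x_1) = 1.130281, coefficient = 4
x_2 = 1.3333, f(x_2) = 2.370370, coefficient = 2
x_3 = 1.6250, f(x_3) = 4.291016, coefficient = 4
x_4 = 1.9167, f(x_4) = 7.041088, coefficient = 2
x_5 = 2.2083, f(x_5) = 10.769459, coefficient = 4
x_6 = 2.5000, f(x_6) = 15.625000, coefficient = 1

I ≈ (0.291667/3) × 99.632813 = 9.686523
Exact value: 9.686523
Error: 0.000000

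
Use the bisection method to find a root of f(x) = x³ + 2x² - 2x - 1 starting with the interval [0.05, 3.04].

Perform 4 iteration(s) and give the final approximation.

f(x) = x³ + 2x² - 2x - 1
Initial interval: [0.05, 3.04]

Iteration 1:
  c_1 = (0.050000 + 3.040000)/2 = 1.545000
  f(c_1) = f(1.545000) = 4.372004
  f(a) × f(c) < 0, new interval: [0.050000, 1.545000]
Iteration 2:
  c_2 = (0.050000 + 1.545000)/2 = 0.797500
  f(c_2) = f(0.797500) = -0.815773
  f(a) × f(c) ≥ 0, new interval: [0.797500, 1.545000]
Iteration 3:
  c_3 = (0.797500 + 1.545000)/2 = 1.171250
  f(c_3) = f(1.171250) = 1.007905
  f(a) × f(c) < 0, new interval: [0.797500, 1.171250]
Iteration 4:
  c_4 = (0.797500 + 1.171250)/2 = 0.984375
  f(c_4) = f(0.984375) = -0.076908
  f(a) × f(c) ≥ 0, new interval: [0.984375, 1.171250]

After 4 iteration(s), the approximation is c_4 = 0.984375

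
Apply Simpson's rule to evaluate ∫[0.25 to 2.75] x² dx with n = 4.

f(x) = x²
a = 0.25, b = 2.75, n = 4
h = (b - a)/n = 0.625000

Simpson's rule: (h/3)[f(x₀) + 4f(x₁) + 2f(x₂) + ... + f(xₙ)]

x_0 = 0.2500, f(x_0) = 0.062500, coefficient = 1
x_1 = 0.8750, f(x_1) = 0.765625, coefficient = 4
x_2 = 1.5000, f(x_2) = 2.250000, coefficient = 2
x_3 = 2.1250, f(x_3) = 4.515625, coefficient = 4
x_4 = 2.7500, f(x_4) = 7.562500, coefficient = 1

I ≈ (0.625000/3) × 33.250000 = 6.927083
Exact value: 6.927083
Error: 0.000000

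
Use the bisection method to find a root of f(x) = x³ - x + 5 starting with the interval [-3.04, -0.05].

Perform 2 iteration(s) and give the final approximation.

f(x) = x³ - x + 5
Initial interval: [-3.04, -0.05]

Iteration 1:
  c_1 = (-3.040000 + (-0.050000))/2 = -1.545000
  f(c_1) = f(-1.545000) = 2.857046
  f(a) × f(c) < 0, new interval: [-3.040000, -1.545000]
Iteration 2:
  c_2 = (-3.040000 + (-1.545000))/2 = -2.292500
  f(c_2) = f(-2.292500) = -4.755863
  f(a) × f(c) ≥ 0, new interval: [-2.292500, -1.545000]

After 2 iteration(s), the approximation is c_2 = -2.292500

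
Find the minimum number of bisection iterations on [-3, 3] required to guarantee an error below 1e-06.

We need (b-a)/2^n ≤ 1e-06
(3 - (-3))/2^n ≤ 1e-06
6/2^n ≤ 1e-06
2^n ≥ 6000000
n ≥ log₂(6000000) = 22.52
n ≥ 23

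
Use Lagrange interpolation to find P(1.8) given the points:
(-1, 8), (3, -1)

Lagrange interpolation formula:
P(x) = Σ yᵢ × Lᵢ(x)
where Lᵢ(x) = Π_{j≠i} (x - xⱼ)/(xᵢ - xⱼ)

L_0(1.8) = (1.8 - 3)/(-1 - 3) = 0.300000
L_1(1.8) = (1.8 - (-1))/(3 - (-1)) = 0.700000

P(1.8) = 8×L_0(1.8) + (-1)×L_1(1.8)
P(1.8) = 1.700000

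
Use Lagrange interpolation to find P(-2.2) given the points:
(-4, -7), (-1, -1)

Lagrange interpolation formula:
P(x) = Σ yᵢ × Lᵢ(x)
where Lᵢ(x) = Π_{j≠i} (x - xⱼ)/(xᵢ - xⱼ)

L_0(-2.2) = (-2.2 - (-1))/(-4 - (-1)) = 0.400000
L_1(-2.2) = (-2.2 - (-4))/(-1 - (-4)) = 0.600000

P(-2.2) = (-7)×L_0(-2.2) + (-1)×L_1(-2.2)
P(-2.2) = -3.400000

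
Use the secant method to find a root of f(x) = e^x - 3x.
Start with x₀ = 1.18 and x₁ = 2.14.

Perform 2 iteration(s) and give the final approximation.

f(x) = e^x - 3x
x₀ = 1.18, x₁ = 2.14

Secant formula: x_{n+1} = x_n - f(x_n)(x_n - x_{n-1})/(f(x_n) - f(x_{n-1}))

Iteration 1:
  f(1.180000) = -0.285626
  f(2.140000) = 2.079438
  x_2 = 2.140000 - 2.079438×(2.140000 - 1.180000)/(2.079438 - (-0.285626))
       = 1.295938
Iteration 2:
  f(2.140000) = 2.079438
  f(1.295938) = -0.233392
  x_3 = 1.295938 - (-0.233392)×(1.295938 - 2.140000)/(-0.233392 - 2.079438)
       = 1.381114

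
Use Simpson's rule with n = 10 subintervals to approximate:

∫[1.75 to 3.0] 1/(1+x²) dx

f(x) = 1/(1+x²)
a = 1.75, b = 3.0, n = 10
h = (b - a)/n = 0.125000

Simpson's rule: (h/3)[f(x₀) + 4f(x₁) + 2f(x₂) + ... + f(xₙ)]

x_0 = 1.7500, f(x_0) = 0.246154, coefficient = 1
x_1 = 1.8750, f(x_1) = 0.221453, coefficient = 4
x_2 = 2.0000, f(x_2) = 0.200000, coefficient = 2
x_3 = 2.1250, f(x_3) = 0.181303, coefficient = 4
x_4 = 2.2500, f(x_4) = 0.164948, coefficient = 2
x_5 = 2.3750, f(x_5) = 0.150588, coefficient = 4
x_6 = 2.5000, f(x_6) = 0.137931, coefficient = 2
x_7 = 2.6250, f(x_7) = 0.126733, coefficient = 4
x_8 = 2.7500, f(x_8) = 0.116788, coefficient = 2
x_9 = 2.8750, f(x_9) = 0.107926, coefficient = 4
x_10 = 3.0000, f(x_10) = 0.100000, coefficient = 1

I ≈ (0.125000/3) × 4.737502 = 0.197396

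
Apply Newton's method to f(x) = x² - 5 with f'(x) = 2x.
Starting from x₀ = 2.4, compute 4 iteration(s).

f(x) = x² - 5
f'(x) = 2x
x₀ = 2.4

Newton-Raphson formula: x_{n+1} = x_n - f(x_n)/f'(x_n)

Iteration 1:
  f(2.400000) = 0.760000
  f'(2.400000) = 4.800000
  x_1 = 2.400000 - 0.760000/4.800000 = 2.241667
Iteration 2:
  f(2.241667) = 0.025069
  f'(2.241667) = 4.483333
  x_2 = 2.241667 - 0.025069/4.483333 = 2.236075
Iteration 3:
  f(2.236075) = 0.000031
  f'(2.236075) = 4.472150
  x_3 = 2.236075 - 0.000031/4.472150 = 2.236068
Iteration 4:
  f(2.236068) = 0.000000
  f'(2.236068) = 4.472136
  x_4 = 2.236068 - 0.000000/4.472136 = 2.236068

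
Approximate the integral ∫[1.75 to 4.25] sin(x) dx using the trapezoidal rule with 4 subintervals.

f(x) = sin(x)
a = 1.75, b = 4.25, n = 4
h = (b - a)/n = 0.625000

Trapezoidal rule: (h/2)[f(x₀) + 2f(x₁) + 2f(x₂) + ... + f(xₙ)]

x_0 = 1.7500, f(x_0) = 0.983986, coefficient = 1
x_1 = 2.3750, f(x_1) = 0.693685, coefficient = 2
x_2 = 3.0000, f(x_2) = 0.141120, coefficient = 2
x_3 = 3.6250, f(x_3) = -0.464799, coefficient = 2
x_4 = 4.2500, f(x_4) = -0.894989, coefficient = 1

I ≈ (0.625000/2) × 0.829009 = 0.259065
Exact value: 0.267841
Error: 0.008776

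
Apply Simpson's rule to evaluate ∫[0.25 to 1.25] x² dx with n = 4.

f(x) = x²
a = 0.25, b = 1.25, n = 4
h = (b - a)/n = 0.250000

Simpson's rule: (h/3)[f(x₀) + 4f(x₁) + 2f(x₂) + ... + f(xₙ)]

x_0 = 0.2500, f(x_0) = 0.062500, coefficient = 1
x_1 = 0.5000, f(x_1) = 0.250000, coefficient = 4
x_2 = 0.7500, f(x_2) = 0.562500, coefficient = 2
x_3 = 1.0000, f(x_3) = 1.000000, coefficient = 4
x_4 = 1.2500, f(x_4) = 1.562500, coefficient = 1

I ≈ (0.250000/3) × 7.750000 = 0.645833
Exact value: 0.645833
Error: 0.000000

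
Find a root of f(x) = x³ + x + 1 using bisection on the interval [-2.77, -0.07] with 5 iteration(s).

f(x) = x³ + x + 1
Initial interval: [-2.77, -0.07]

Iteration 1:
  c_1 = (-2.770000 + (-0.070000))/2 = -1.420000
  f(c_1) = f(-1.420000) = -3.283288
  f(a) × f(c) ≥ 0, new interval: [-1.420000, -0.070000]
Iteration 2:
  c_2 = (-1.420000 + (-0.070000))/2 = -0.745000
  f(c_2) = f(-0.745000) = -0.158494
  f(a) × f(c) ≥ 0, new interval: [-0.745000, -0.070000]
Iteration 3:
  c_3 = (-0.745000 + (-0.070000))/2 = -0.407500
  f(c_3) = f(-0.407500) = 0.524832
  f(a) × f(c) < 0, new interval: [-0.745000, -0.407500]
Iteration 4:
  c_4 = (-0.745000 + (-0.407500))/2 = -0.576250
  f(c_4) = f(-0.576250) = 0.232398
  f(a) × f(c) < 0, new interval: [-0.745000, -0.576250]
Iteration 5:
  c_5 = (-0.745000 + (-0.576250))/2 = -0.660625
  f(c_5) = f(-0.660625) = 0.051061
  f(a) × f(c) < 0, new interval: [-0.745000, -0.660625]

After 5 iteration(s), the approximation is c_5 = -0.660625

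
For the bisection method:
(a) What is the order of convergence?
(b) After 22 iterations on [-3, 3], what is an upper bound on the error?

(a) Bisection has linear (order 1) convergence; the error is halved each step.

(b) Error bound = (b-a)/2^n = (3 - (-3))/2^{22}
    = 6/2^{22}

(a) 1 (linear); (b) error ≤ 1.43e-06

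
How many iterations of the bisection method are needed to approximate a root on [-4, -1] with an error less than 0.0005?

We need (b-a)/2^n ≤ 0.0005
(-1 - (-4))/2^n ≤ 0.0005
3/2^n ≤ 0.0005
2^n ≥ 6000
n ≥ log₂(6000) = 12.55
n ≥ 13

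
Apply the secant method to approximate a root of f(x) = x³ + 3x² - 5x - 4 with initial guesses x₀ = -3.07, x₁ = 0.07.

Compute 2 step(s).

f(x) = x³ + 3x² - 5x - 4
x₀ = -3.07, x₁ = 0.07

Secant formula: x_{n+1} = x_n - f(x_n)(x_n - x_{n-1})/(f(x_n) - f(x_{n-1}))

Iteration 1:
  f(-3.070000) = 10.690257
  f(0.070000) = -4.334957
  x_2 = 0.070000 - (-4.334957)×(0.070000 - (-3.070000))/(-4.334957 - 10.690257)
       = -0.835928
Iteration 2:
  f(0.070000) = -4.334957
  f(-0.835928) = 1.691842
  x_3 = -0.835928 - 1.691842×(-0.835928 - 0.070000)/(1.691842 - (-4.334957))
       = -0.581616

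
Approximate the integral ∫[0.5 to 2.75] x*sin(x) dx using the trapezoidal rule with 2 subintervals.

f(x) = x*sin(x)
a = 0.5, b = 2.75, n = 2
h = (b - a)/n = 1.125000

Trapezoidal rule: (h/2)[f(x₀) + 2f(x₁) + 2f(x₂) + ... + f(xₙ)]

x_0 = 0.5000, f(x_0) = 0.239713, coefficient = 1
x_1 = 1.6250, f(x_1) = 1.622613, coefficient = 2
x_2 = 2.7500, f(x_2) = 1.049568, coefficient = 1

I ≈ (1.125000/2) × 4.534507 = 2.550660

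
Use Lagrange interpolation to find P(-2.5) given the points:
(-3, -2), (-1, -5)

Lagrange interpolation formula:
P(x) = Σ yᵢ × Lᵢ(x)
where Lᵢ(x) = Π_{j≠i} (x - xⱼ)/(xᵢ - xⱼ)

L_0(-2.5) = (-2.5 - (-1))/(-3 - (-1)) = 0.750000
L_1(-2.5) = (-2.5 - (-3))/(-1 - (-3)) = 0.250000

P(-2.5) = (-2)×L_0(-2.5) + (-5)×L_1(-2.5)
P(-2.5) = -2.750000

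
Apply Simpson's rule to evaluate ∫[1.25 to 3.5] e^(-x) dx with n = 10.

f(x) = e^(-x)
a = 1.25, b = 3.5, n = 10
h = (b - a)/n = 0.225000

Simpson's rule: (h/3)[f(x₀) + 4f(x₁) + 2f(x₂) + ... + f(xₙ)]

x_0 = 1.2500, f(x_0) = 0.286505, coefficient = 1
x_1 = 1.4750, f(x_1) = 0.228779, coefficient = 4
x_2 = 1.7000, f(x_2) = 0.182684, coefficient = 2
x_3 = 1.9250, f(x_3) = 0.145876, coefficient = 4
x_4 = 2.1500, f(x_4) = 0.116484, coefficient = 2
x_5 = 2.3750, f(x_5) = 0.093014, coefficient = 4
x_6 = 2.6000, f(x_6) = 0.074274, coefficient = 2
x_7 = 2.8250, f(x_7) = 0.059309, coefficient = 4
x_8 = 3.0500, f(x_8) = 0.047359, coefficient = 2
x_9 = 3.2750, f(x_9) = 0.037817, coefficient = 4
x_10 = 3.5000, f(x_10) = 0.030197, coefficient = 1

I ≈ (0.225000/3) × 3.417481 = 0.256311
Exact value: 0.256307
Error: 0.000004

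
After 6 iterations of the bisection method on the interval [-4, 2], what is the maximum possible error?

Bisection error bound: |error| ≤ (b-a)/2^n
|error| ≤ (2 - (-4))/2^6 = 6/2^6
|error| ≤ 0.0937500000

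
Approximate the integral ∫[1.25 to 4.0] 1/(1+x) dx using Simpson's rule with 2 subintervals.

f(x) = 1/(1+x)
a = 1.25, b = 4.0, n = 2
h = (b - a)/n = 1.375000

Simpson's rule: (h/3)[f(x₀) + 4f(x₁) + 2f(x₂) + ... + f(xₙ)]

x_0 = 1.2500, f(x_0) = 0.444444, coefficient = 1
x_1 = 2.6250, f(x_1) = 0.275862, coefficient = 4
x_2 = 4.0000, f(x_2) = 0.200000, coefficient = 1

I ≈ (1.375000/3) × 1.747893 = 0.801117
Exact value: 0.798508
Error: 0.002610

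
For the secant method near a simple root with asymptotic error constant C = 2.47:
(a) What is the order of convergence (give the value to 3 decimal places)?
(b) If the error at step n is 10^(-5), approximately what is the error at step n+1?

(a) Secant method has superlinear convergence with order φ = (1+√5)/2 ≈ 1.618.
    This means |e_{n+1}| ≈ C|e_n|^1.618.

(b) With |e_n| = 10^(-5) and C = 2.47:
    |e_{n+1}| ≈ 2.47 × (10^(-5))^1.618 = 2.47 × 10^(-8.09)

(a) ≈ 1.618 (golden ratio); (b) |e_{n+1}| ≈ 2.007e-08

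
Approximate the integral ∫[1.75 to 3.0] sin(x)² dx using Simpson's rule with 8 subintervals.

f(x) = sin(x)²
a = 1.75, b = 3.0, n = 8
h = (b - a)/n = 0.156250

Simpson's rule: (h/3)[f(x₀) + 4f(x₁) + 2f(x₂) + ... + f(xₙ)]

x_0 = 1.7500, f(x_0) = 0.968228, coefficient = 1
x_1 = 1.9062, f(x_1) = 0.891629, coefficient = 4
x_2 = 2.0625, f(x_2) = 0.777095, coefficient = 2
x_3 = 2.2188, f(x_3) = 0.635720, coefficient = 4
x_4 = 2.3750, f(x_4) = 0.481199, coefficient = 2
x_5 = 2.5312, f(x_5) = 0.328499, coefficient = 4
x_6 = 2.6875, f(x_6) = 0.192411, coefficient = 2
x_7 = 2.8438, f(x_7) = 0.086118, coefficient = 4
x_8 = 3.0000, f(x_8) = 0.019915, coefficient = 1

I ≈ (0.156250/3) × 11.657417 = 0.607157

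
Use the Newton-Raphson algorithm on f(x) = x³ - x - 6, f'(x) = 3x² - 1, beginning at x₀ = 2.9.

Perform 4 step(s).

f(x) = x³ - x - 6
f'(x) = 3x² - 1
x₀ = 2.9

Newton-Raphson formula: x_{n+1} = x_n - f(x_n)/f'(x_n)

Iteration 1:
  f(2.900000) = 15.489000
  f'(2.900000) = 24.230000
  x_1 = 2.900000 - 15.489000/24.230000 = 2.260751
Iteration 2:
  f(2.260751) = 3.293938
  f'(2.260751) = 14.332987
  x_2 = 2.260751 - 3.293938/14.332987 = 2.030936
Iteration 3:
  f(2.030936) = 0.346067
  f'(2.030936) = 11.374102
  x_3 = 2.030936 - 0.346067/11.374102 = 2.000510
Iteration 4:
  f(2.000510) = 0.005612
  f'(2.000510) = 11.006121
  x_4 = 2.000510 - 0.005612/11.006121 = 2.000000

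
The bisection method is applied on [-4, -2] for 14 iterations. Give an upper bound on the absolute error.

Bisection error bound: |error| ≤ (b-a)/2^n
|error| ≤ (-2 - (-4))/2^14 = 2/2^14
|error| ≤ 0.0001220703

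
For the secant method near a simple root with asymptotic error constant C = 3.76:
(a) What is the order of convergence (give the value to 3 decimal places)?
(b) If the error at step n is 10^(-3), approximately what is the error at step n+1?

(a) Secant method has superlinear convergence with order φ = (1+√5)/2 ≈ 1.618.
    This means |e_{n+1}| ≈ C|e_n|^1.618.

(b) With |e_n| = 10^(-3) and C = 3.76:
    |e_{n+1}| ≈ 3.76 × (10^(-3))^1.618 = 3.76 × 10^(-4.85)

(a) ≈ 1.618 (golden ratio); (b) |e_{n+1}| ≈ 5.261e-05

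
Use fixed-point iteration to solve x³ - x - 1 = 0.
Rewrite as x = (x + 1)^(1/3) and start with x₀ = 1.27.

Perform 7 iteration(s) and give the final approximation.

Equation: x³ - x - 1 = 0
Fixed-point form: x = (x + 1)^(1/3)
x₀ = 1.27

x_1 = g(1.270000) = 1.314242
x_2 = g(1.314242) = 1.322725
x_3 = g(1.322725) = 1.324339
x_4 = g(1.324339) = 1.324646
x_5 = g(1.324646) = 1.324704
x_6 = g(1.324704) = 1.324715
x_7 = g(1.324715) = 1.324717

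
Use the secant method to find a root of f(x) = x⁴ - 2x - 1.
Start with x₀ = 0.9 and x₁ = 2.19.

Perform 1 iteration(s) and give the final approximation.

f(x) = x⁴ - 2x - 1
x₀ = 0.9, x₁ = 2.19

Secant formula: x_{n+1} = x_n - f(x_n)(x_n - x_{n-1})/(f(x_n) - f(x_{n-1}))

Iteration 1:
  f(0.900000) = -2.143900
  f(2.190000) = 17.622575
  x_2 = 2.190000 - 17.622575×(2.190000 - 0.900000)/(17.622575 - (-2.143900))
       = 1.039915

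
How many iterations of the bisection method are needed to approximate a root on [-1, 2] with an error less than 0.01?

We need (b-a)/2^n ≤ 0.01
(2 - (-1))/2^n ≤ 0.01
3/2^n ≤ 0.01
2^n ≥ 300
n ≥ log₂(300) = 8.23
n ≥ 9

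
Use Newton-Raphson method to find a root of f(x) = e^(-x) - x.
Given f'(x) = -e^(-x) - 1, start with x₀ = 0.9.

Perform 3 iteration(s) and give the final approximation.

f(x) = e^(-x) - x
f'(x) = -e^(-x) - 1
x₀ = 0.9

Newton-Raphson formula: x_{n+1} = x_n - f(x_n)/f'(x_n)

Iteration 1:
  f(0.900000) = -0.493430
  f'(0.900000) = -1.406570
  x_1 = 0.900000 - (-0.493430)/(-1.406570) = 0.549196
Iteration 2:
  f(0.549196) = 0.028218
  f'(0.549196) = -1.577414
  x_2 = 0.549196 - 0.028218/(-1.577414) = 0.567085
Iteration 3:
  f(0.567085) = 0.000092
  f'(0.567085) = -1.567177
  x_3 = 0.567085 - 0.000092/(-1.567177) = 0.567143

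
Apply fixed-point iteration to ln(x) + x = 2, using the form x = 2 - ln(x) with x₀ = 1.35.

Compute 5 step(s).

Equation: ln(x) + x = 2
Fixed-point form: x = 2 - ln(x)
x₀ = 1.35

x_1 = g(1.350000) = 1.699895
x_2 = g(1.699895) = 1.469433
x_3 = g(1.469433) = 1.615123
x_4 = g(1.615123) = 1.520589
x_5 = g(1.520589) = 1.580902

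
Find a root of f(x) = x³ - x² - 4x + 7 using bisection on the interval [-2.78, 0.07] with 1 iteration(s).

f(x) = x³ - x² - 4x + 7
Initial interval: [-2.78, 0.07]

Iteration 1:
  c_1 = (-2.780000 + 0.070000)/2 = -1.355000
  f(c_1) = f(-1.355000) = 8.096161
  f(a) × f(c) < 0, new interval: [-2.780000, -1.355000]

After 1 iteration(s), the approximation is c_1 = -1.355000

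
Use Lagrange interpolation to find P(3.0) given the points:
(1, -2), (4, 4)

Lagrange interpolation formula:
P(x) = Σ yᵢ × Lᵢ(x)
where Lᵢ(x) = Π_{j≠i} (x - xⱼ)/(xᵢ - xⱼ)

L_0(3.0) = (3.0 - 4)/(1 - 4) = 0.333333
L_1(3.0) = (3.0 - 1)/(4 - 1) = 0.666667

P(3.0) = (-2)×L_0(3.0) + 4×L_1(3.0)
P(3.0) = 2.000000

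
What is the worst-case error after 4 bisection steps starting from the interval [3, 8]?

Bisection error bound: |error| ≤ (b-a)/2^n
|error| ≤ (8 - 3)/2^4 = 5/2^4
|error| ≤ 0.3125000000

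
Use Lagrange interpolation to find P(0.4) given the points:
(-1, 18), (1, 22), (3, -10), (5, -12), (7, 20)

Lagrange interpolation formula:
P(x) = Σ yᵢ × Lᵢ(x)
where Lᵢ(x) = Π_{j≠i} (x - xⱼ)/(xᵢ - xⱼ)

L_0(0.4) = (0.4 - 1)/(-1 - 1) × (0.4 - 3)/(-1 - 3) × (0.4 - 5)/(-1 - 5) × (0.4 - 7)/(-1 - 7) = 0.123337
L_1(0.4) = (0.4 - (-1))/(1 - (-1)) × (0.4 - 3)/(1 - 3) × (0.4 - 5)/(1 - 5) × (0.4 - 7)/(1 - 7) = 1.151150
L_2(0.4) = (0.4 - (-1))/(3 - (-1)) × (0.4 - 1)/(3 - 1) × (0.4 - 5)/(3 - 5) × (0.4 - 7)/(3 - 7) = -0.398475
L_3(0.4) = (0.4 - (-1))/(5 - (-1)) × (0.4 - 1)/(5 - 1) × (0.4 - 3)/(5 - 3) × (0.4 - 7)/(5 - 7) = 0.150150
L_4(0.4) = (0.4 - (-1))/(7 - (-1)) × (0.4 - 1)/(7 - 1) × (0.4 - 3)/(7 - 3) × (0.4 - 5)/(7 - 5) = -0.026162

P(0.4) = 18×L_0(0.4) + 22×L_1(0.4) + (-10)×L_2(0.4) + (-12)×L_3(0.4) + 20×L_4(0.4)
P(0.4) = 29.205075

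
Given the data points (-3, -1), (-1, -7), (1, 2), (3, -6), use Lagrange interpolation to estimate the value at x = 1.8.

Lagrange interpolation formula:
P(x) = Σ yᵢ × Lᵢ(x)
where Lᵢ(x) = Π_{j≠i} (x - xⱼ)/(xᵢ - xⱼ)

L_0(1.8) = (1.8 - (-1))/(-3 - (-1)) × (1.8 - 1)/(-3 - 1) × (1.8 - 3)/(-3 - 3) = 0.056000
L_1(1.8) = (1.8 - (-3))/(-1 - (-3)) × (1.8 - 1)/(-1 - 1) × (1.8 - 3)/(-1 - 3) = -0.288000
L_2(1.8) = (1.8 - (-3))/(1 - (-3)) × (1.8 - (-1))/(1 - (-1)) × (1.8 - 3)/(1 - 3) = 1.008000
L_3(1.8) = (1.8 - (-3))/(3 - (-3)) × (1.8 - (-1))/(3 - (-1)) × (1.8 - 1)/(3 - 1) = 0.224000

P(1.8) = (-1)×L_0(1.8) + (-7)×L_1(1.8) + 2×L_2(1.8) + (-6)×L_3(1.8)
P(1.8) = 2.632000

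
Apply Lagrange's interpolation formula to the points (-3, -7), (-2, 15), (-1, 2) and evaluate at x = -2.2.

Lagrange interpolation formula:
P(x) = Σ yᵢ × Lᵢ(x)
where Lᵢ(x) = Π_{j≠i} (x - xⱼ)/(xᵢ - xⱼ)

L_0(-2.2) = (-2.2 - (-2))/(-3 - (-2)) × (-2.2 - (-1))/(-3 - (-1)) = 0.120000
L_1(-2.2) = (-2.2 - (-3))/(-2 - (-3)) × (-2.2 - (-1))/(-2 - (-1)) = 0.960000
L_2(-2.2) = (-2.2 - (-3))/(-1 - (-3)) × (-2.2 - (-2))/(-1 - (-2)) = -0.080000

P(-2.2) = (-7)×L_0(-2.2) + 15×L_1(-2.2) + 2×L_2(-2.2)
P(-2.2) = 13.400000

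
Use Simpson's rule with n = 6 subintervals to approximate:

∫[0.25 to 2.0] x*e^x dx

f(x) = x*e^x
a = 0.25, b = 2.0, n = 6
h = (b - a)/n = 0.291667

Simpson's rule: (h/3)[f(x₀) + 4f(x₁) + 2f(x₂) + ... + f(xₙ)]

x_0 = 0.2500, f(x_0) = 0.321006, coefficient = 1
x_1 = 0.5417, f(x_1) = 0.931054, coefficient = 4
x_2 = 0.8333, f(x_2) = 1.917480, coefficient = 2
x_3 = 1.1250, f(x_3) = 3.465244, coefficient = 4
x_4 = 1.4167, f(x_4) = 5.841417, coefficient = 2
x_5 = 1.7083, f(x_5) = 9.429580, coefficient = 4
x_6 = 2.0000, f(x_6) = 14.778112, coefficient = 1

I ≈ (0.291667/3) × 85.920425 = 8.353375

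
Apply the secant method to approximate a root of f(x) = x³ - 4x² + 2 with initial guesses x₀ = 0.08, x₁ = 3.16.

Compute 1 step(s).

f(x) = x³ - 4x² + 2
x₀ = 0.08, x₁ = 3.16

Secant formula: x_{n+1} = x_n - f(x_n)(x_n - x_{n-1})/(f(x_n) - f(x_{n-1}))

Iteration 1:
  f(0.080000) = 1.974912
  f(3.160000) = -6.387904
  x_2 = 3.160000 - (-6.387904)×(3.160000 - 0.080000)/(-6.387904 - 1.974912)
       = 0.807354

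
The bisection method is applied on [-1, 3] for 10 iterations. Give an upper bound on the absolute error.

Bisection error bound: |error| ≤ (b-a)/2^n
|error| ≤ (3 - (-1))/2^10 = 4/2^10
|error| ≤ 0.0039062500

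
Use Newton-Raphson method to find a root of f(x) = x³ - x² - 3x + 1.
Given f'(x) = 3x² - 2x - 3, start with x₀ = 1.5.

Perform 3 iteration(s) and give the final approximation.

f(x) = x³ - x² - 3x + 1
f'(x) = 3x² - 2x - 3
x₀ = 1.5

Newton-Raphson formula: x_{n+1} = x_n - f(x_n)/f'(x_n)

Iteration 1:
  f(1.500000) = -2.375000
  f'(1.500000) = 0.750000
  x_1 = 1.500000 - (-2.375000)/0.750000 = 4.666667
Iteration 2:
  f(4.666667) = 66.851852
  f'(4.666667) = 53.000000
  x_2 = 4.666667 - 66.851852/53.000000 = 3.405311
Iteration 3:
  f(3.405311) = 18.676397
  f'(3.405311) = 24.977806
  x_3 = 3.405311 - 18.676397/24.977806 = 2.657591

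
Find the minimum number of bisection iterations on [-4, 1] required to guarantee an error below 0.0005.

We need (b-a)/2^n ≤ 0.0005
(1 - (-4))/2^n ≤ 0.0005
5/2^n ≤ 0.0005
2^n ≥ 10000
n ≥ log₂(10000) = 13.29
n ≥ 14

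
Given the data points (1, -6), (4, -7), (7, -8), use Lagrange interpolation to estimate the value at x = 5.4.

Lagrange interpolation formula:
P(x) = Σ yᵢ × Lᵢ(x)
where Lᵢ(x) = Π_{j≠i} (x - xⱼ)/(xᵢ - xⱼ)

L_0(5.4) = (5.4 - 4)/(1 - 4) × (5.4 - 7)/(1 - 7) = -0.124444
L_1(5.4) = (5.4 - 1)/(4 - 1) × (5.4 - 7)/(4 - 7) = 0.782222
L_2(5.4) = (5.4 - 1)/(7 - 1) × (5.4 - 4)/(7 - 4) = 0.342222

P(5.4) = (-6)×L_0(5.4) + (-7)×L_1(5.4) + (-8)×L_2(5.4)
P(5.4) = -7.466667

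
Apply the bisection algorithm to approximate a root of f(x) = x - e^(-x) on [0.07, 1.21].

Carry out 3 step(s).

f(x) = x - e^(-x)
Initial interval: [0.07, 1.21]

Iteration 1:
  c_1 = (0.070000 + 1.210000)/2 = 0.640000
  f(c_1) = f(0.640000) = 0.112708
  f(a) × f(c) < 0, new interval: [0.070000, 0.640000]
Iteration 2:
  c_2 = (0.070000 + 0.640000)/2 = 0.355000
  f(c_2) = f(0.355000) = -0.346173
  f(a) × f(c) ≥ 0, new interval: [0.355000, 0.640000]
Iteration 3:
  c_3 = (0.355000 + 0.640000)/2 = 0.497500
  f(c_3) = f(0.497500) = -0.110549
  f(a) × f(c) ≥ 0, new interval: [0.497500, 0.640000]

After 3 iteration(s), the approximation is c_3 = 0.497500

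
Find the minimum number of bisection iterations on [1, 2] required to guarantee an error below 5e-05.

We need (b-a)/2^n ≤ 5e-05
(2 - 1)/2^n ≤ 5e-05
1/2^n ≤ 5e-05
2^n ≥ 20000
n ≥ log₂(20000) = 14.29
n ≥ 15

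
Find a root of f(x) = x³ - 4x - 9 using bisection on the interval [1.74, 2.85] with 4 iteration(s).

f(x) = x³ - 4x - 9
Initial interval: [1.74, 2.85]

Iteration 1:
  c_1 = (1.740000 + 2.850000)/2 = 2.295000
  f(c_1) = f(2.295000) = -6.092178
  f(a) × f(c) ≥ 0, new interval: [2.295000, 2.850000]
Iteration 2:
  c_2 = (2.295000 + 2.850000)/2 = 2.572500
  f(c_2) = f(2.572500) = -2.265822
  f(a) × f(c) ≥ 0, new interval: [2.572500, 2.850000]
Iteration 3:
  c_3 = (2.572500 + 2.850000)/2 = 2.711250
  f(c_3) = f(2.711250) = 0.085064
  f(a) × f(c) < 0, new interval: [2.572500, 2.711250]
Iteration 4:
  c_4 = (2.572500 + 2.711250)/2 = 2.641875
  f(c_4) = f(2.641875) = -1.128524
  f(a) × f(c) ≥ 0, new interval: [2.641875, 2.711250]

After 4 iteration(s), the approximation is c_4 = 2.641875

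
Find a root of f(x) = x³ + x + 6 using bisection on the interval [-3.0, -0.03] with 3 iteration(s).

f(x) = x³ + x + 6
Initial interval: [-3.0, -0.03]

Iteration 1:
  c_1 = (-3.000000 + (-0.030000))/2 = -1.515000
  f(c_1) = f(-1.515000) = 1.007734
  f(a) × f(c) < 0, new interval: [-3.000000, -1.515000]
Iteration 2:
  c_2 = (-3.000000 + (-1.515000))/2 = -2.257500
  f(c_2) = f(-2.257500) = -7.762411
  f(a) × f(c) ≥ 0, new interval: [-2.257500, -1.515000]
Iteration 3:
  c_3 = (-2.257500 + (-1.515000))/2 = -1.886250
  f(c_3) = f(-1.886250) = -2.597413
  f(a) × f(c) ≥ 0, new interval: [-1.886250, -1.515000]

After 3 iteration(s), the approximation is c_3 = -1.886250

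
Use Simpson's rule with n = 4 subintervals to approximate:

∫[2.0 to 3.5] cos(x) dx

f(x) = cos(x)
a = 2.0, b = 3.5, n = 4
h = (b - a)/n = 0.375000

Simpson's rule: (h/3)[f(x₀) + 4f(x₁) + 2f(x₂) + ... + f(xₙ)]

x_0 = 2.0000, f(x_0) = -0.416147, coefficient = 1
x_1 = 2.3750, f(x_1) = -0.720278, coefficient = 4
x_2 = 2.7500, f(x_2) = -0.924302, coefficient = 2
x_3 = 3.1250, f(x_3) = -0.999862, coefficient = 4
x_4 = 3.5000, f(x_4) = -0.936457, coefficient = 1

I ≈ (0.375000/3) × -10.081772 = -1.260221
Exact value: -1.260081
Error: 0.000141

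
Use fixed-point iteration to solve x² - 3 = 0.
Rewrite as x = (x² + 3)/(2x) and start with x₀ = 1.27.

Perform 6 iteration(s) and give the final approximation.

Equation: x² - 3 = 0
Fixed-point form: x = (x² + 3)/(2x)
x₀ = 1.27

x_1 = g(1.270000) = 1.816102
x_2 = g(1.816102) = 1.733996
x_3 = g(1.733996) = 1.732052
x_4 = g(1.732052) = 1.732051
x_5 = g(1.732051) = 1.732051
x_6 = g(1.732051) = 1.732051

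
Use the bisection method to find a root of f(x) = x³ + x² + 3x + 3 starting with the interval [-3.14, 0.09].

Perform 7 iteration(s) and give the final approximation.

f(x) = x³ + x² + 3x + 3
Initial interval: [-3.14, 0.09]

Iteration 1:
  c_1 = (-3.140000 + 0.090000)/2 = -1.525000
  f(c_1) = f(-1.525000) = -2.795953
  f(a) × f(c) ≥ 0, new interval: [-1.525000, 0.090000]
Iteration 2:
  c_2 = (-1.525000 + 0.090000)/2 = -0.717500
  f(c_2) = f(-0.717500) = 0.992933
  f(a) × f(c) < 0, new interval: [-1.525000, -0.717500]
Iteration 3:
  c_3 = (-1.525000 + (-0.717500))/2 = -1.121250
  f(c_3) = f(-1.121250) = -0.516186
  f(a) × f(c) ≥ 0, new interval: [-1.121250, -0.717500]
Iteration 4:
  c_4 = (-1.121250 + (-0.717500))/2 = -0.919375
  f(c_4) = f(-0.919375) = 0.310023
  f(a) × f(c) < 0, new interval: [-1.121250, -0.919375]
Iteration 5:
  c_5 = (-1.121250 + (-0.919375))/2 = -1.020313
  f(c_5) = f(-1.020313) = -0.082084
  f(a) × f(c) ≥ 0, new interval: [-1.020313, -0.919375]
Iteration 6:
  c_6 = (-1.020313 + (-0.919375))/2 = -0.969844
  f(c_6) = f(-0.969844) = 0.118834
  f(a) × f(c) < 0, new interval: [-1.020313, -0.969844]
Iteration 7:
  c_7 = (-1.020313 + (-0.969844))/2 = -0.995078
  f(c_7) = f(-0.995078) = 0.019639
  f(a) × f(c) < 0, new interval: [-1.020313, -0.995078]

After 7 iteration(s), the approximation is c_7 = -0.995078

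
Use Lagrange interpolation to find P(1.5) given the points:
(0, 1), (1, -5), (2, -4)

Lagrange interpolation formula:
P(x) = Σ yᵢ × Lᵢ(x)
where Lᵢ(x) = Π_{j≠i} (x - xⱼ)/(xᵢ - xⱼ)

L_0(1.5) = (1.5 - 1)/(0 - 1) × (1.5 - 2)/(0 - 2) = -0.125000
L_1(1.5) = (1.5 - 0)/(1 - 0) × (1.5 - 2)/(1 - 2) = 0.750000
L_2(1.5) = (1.5 - 0)/(2 - 0) × (1.5 - 1)/(2 - 1) = 0.375000

P(1.5) = 1×L_0(1.5) + (-5)×L_1(1.5) + (-4)×L_2(1.5)
P(1.5) = -5.375000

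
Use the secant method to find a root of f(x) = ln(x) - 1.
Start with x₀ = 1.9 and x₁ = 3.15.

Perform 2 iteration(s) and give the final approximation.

f(x) = ln(x) - 1
x₀ = 1.9, x₁ = 3.15

Secant formula: x_{n+1} = x_n - f(x_n)(x_n - x_{n-1})/(f(x_n) - f(x_{n-1}))

Iteration 1:
  f(1.900000) = -0.358146
  f(3.150000) = 0.147402
  x_2 = 3.150000 - 0.147402×(3.150000 - 1.900000)/(0.147402 - (-0.358146))
       = 2.785538
Iteration 2:
  f(3.150000) = 0.147402
  f(2.785538) = 0.024441
  x_3 = 2.785538 - 0.024441×(2.785538 - 3.150000)/(0.024441 - 0.147402)
       = 2.713094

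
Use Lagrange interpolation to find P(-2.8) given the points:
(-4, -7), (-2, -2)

Lagrange interpolation formula:
P(x) = Σ yᵢ × Lᵢ(x)
where Lᵢ(x) = Π_{j≠i} (x - xⱼ)/(xᵢ - xⱼ)

L_0(-2.8) = (-2.8 - (-2))/(-4 - (-2)) = 0.400000
L_1(-2.8) = (-2.8 - (-4))/(-2 - (-4)) = 0.600000

P(-2.8) = (-7)×L_0(-2.8) + (-2)×L_1(-2.8)
P(-2.8) = -4.000000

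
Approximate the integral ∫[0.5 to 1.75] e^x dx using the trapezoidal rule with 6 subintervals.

f(x) = e^x
a = 0.5, b = 1.75, n = 6
h = (b - a)/n = 0.208333

Trapezoidal rule: (h/2)[f(x₀) + 2f(x₁) + 2f(x₂) + ... + f(xₙ)]

x_0 = 0.5000, f(x_0) = 1.648721, coefficient = 1
x_1 = 0.7083, f(x_1) = 2.030604, coefficient = 2
x_2 = 0.9167, f(x_2) = 2.500940, coefficient = 2
x_3 = 1.1250, f(x_3) = 3.080217, coefficient = 2
x_4 = 1.3333, f(x_4) = 3.793668, coefficient = 2
x_5 = 1.5417, f(x_5) = 4.672371, coefficient = 2
x_6 = 1.7500, f(x_6) = 5.754603, coefficient = 1

I ≈ (0.208333/2) × 39.558924 = 4.120721
Exact value: 4.105881
Error: 0.014840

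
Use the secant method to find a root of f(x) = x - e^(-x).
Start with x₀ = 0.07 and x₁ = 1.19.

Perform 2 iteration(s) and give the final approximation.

f(x) = x - e^(-x)
x₀ = 0.07, x₁ = 1.19

Secant formula: x_{n+1} = x_n - f(x_n)(x_n - x_{n-1})/(f(x_n) - f(x_{n-1}))

Iteration 1:
  f(0.070000) = -0.862394
  f(1.190000) = 0.885779
  x_2 = 1.190000 - 0.885779×(1.190000 - 0.070000)/(0.885779 - (-0.862394))
       = 0.622509
Iteration 2:
  f(1.190000) = 0.885779
  f(0.622509) = 0.085913
  x_3 = 0.622509 - 0.085913×(0.622509 - 1.190000)/(0.085913 - 0.885779)
       = 0.561556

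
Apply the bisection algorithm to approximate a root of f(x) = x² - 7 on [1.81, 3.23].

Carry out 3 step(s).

f(x) = x² - 7
Initial interval: [1.81, 3.23]

Iteration 1:
  c_1 = (1.810000 + 3.230000)/2 = 2.520000
  f(c_1) = f(2.520000) = -0.649600
  f(a) × f(c) ≥ 0, new interval: [2.520000, 3.230000]
Iteration 2:
  c_2 = (2.520000 + 3.230000)/2 = 2.875000
  f(c_2) = f(2.875000) = 1.265625
  f(a) × f(c) < 0, new interval: [2.520000, 2.875000]
Iteration 3:
  c_3 = (2.520000 + 2.875000)/2 = 2.697500
  f(c_3) = f(2.697500) = 0.276506
  f(a) × f(c) < 0, new interval: [2.520000, 2.697500]

After 3 iteration(s), the approximation is c_3 = 2.697500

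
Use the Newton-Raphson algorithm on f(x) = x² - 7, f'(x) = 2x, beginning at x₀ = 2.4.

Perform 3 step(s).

f(x) = x² - 7
f'(x) = 2x
x₀ = 2.4

Newton-Raphson formula: x_{n+1} = x_n - f(x_n)/f'(x_n)

Iteration 1:
  f(2.400000) = -1.240000
  f'(2.400000) = 4.800000
  x_1 = 2.400000 - (-1.240000)/4.800000 = 2.658333
Iteration 2:
  f(2.658333) = 0.066736
  f'(2.658333) = 5.316667
  x_2 = 2.658333 - 0.066736/5.316667 = 2.645781
Iteration 3:
  f(2.645781) = 0.000158
  f'(2.645781) = 5.291562
  x_3 = 2.645781 - 0.000158/5.291562 = 2.645751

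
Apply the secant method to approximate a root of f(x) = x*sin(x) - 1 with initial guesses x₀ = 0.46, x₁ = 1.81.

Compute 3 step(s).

f(x) = x*sin(x) - 1
x₀ = 0.46, x₁ = 1.81

Secant formula: x_{n+1} = x_n - f(x_n)(x_n - x_{n-1})/(f(x_n) - f(x_{n-1}))

Iteration 1:
  f(0.460000) = -0.795784
  f(1.810000) = 0.758464
  x_2 = 1.810000 - 0.758464×(1.810000 - 0.460000)/(0.758464 - (-0.795784))
       = 1.151208
Iteration 2:
  f(1.810000) = 0.758464
  f(1.151208) = 0.051348
  x_3 = 1.151208 - 0.051348×(1.151208 - 1.810000)/(0.051348 - 0.758464)
       = 1.103369
Iteration 3:
  f(1.151208) = 0.051348
  f(1.103369) = -0.014989
  x_4 = 1.103369 - (-0.014989)×(1.103369 - 1.151208)/(-0.014989 - 0.051348)
       = 1.114178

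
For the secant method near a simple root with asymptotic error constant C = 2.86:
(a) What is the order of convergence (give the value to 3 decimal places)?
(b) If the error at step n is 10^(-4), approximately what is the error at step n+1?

(a) Secant method has superlinear convergence with order φ = (1+√5)/2 ≈ 1.618.
    This means |e_{n+1}| ≈ C|e_n|^1.618.

(b) With |e_n| = 10^(-4) and C = 2.86:
    |e_{n+1}| ≈ 2.86 × (10^(-4))^1.618 = 2.86 × 10^(-6.47)

(a) ≈ 1.618 (golden ratio); (b) |e_{n+1}| ≈ 9.643e-07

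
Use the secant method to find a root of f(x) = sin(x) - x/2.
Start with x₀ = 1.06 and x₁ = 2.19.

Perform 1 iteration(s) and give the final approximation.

f(x) = sin(x) - x/2
x₀ = 1.06, x₁ = 2.19

Secant formula: x_{n+1} = x_n - f(x_n)(x_n - x_{n-1})/(f(x_n) - f(x_{n-1}))

Iteration 1:
  f(1.060000) = 0.342355
  f(2.190000) = -0.280659
  x_2 = 2.190000 - (-0.280659)×(2.190000 - 1.060000)/(-0.280659 - 0.342355)
       = 1.680951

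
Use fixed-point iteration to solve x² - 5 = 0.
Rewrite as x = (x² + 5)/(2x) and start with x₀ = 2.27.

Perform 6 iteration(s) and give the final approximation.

Equation: x² - 5 = 0
Fixed-point form: x = (x² + 5)/(2x)
x₀ = 2.27

x_1 = g(2.270000) = 2.236322
x_2 = g(2.236322) = 2.236068
x_3 = g(2.236068) = 2.236068
x_4 = g(2.236068) = 2.236068
x_5 = g(2.236068) = 2.236068
x_6 = g(2.236068) = 2.236068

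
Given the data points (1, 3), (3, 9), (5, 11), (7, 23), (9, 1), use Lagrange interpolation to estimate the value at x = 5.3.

Lagrange interpolation formula:
P(x) = Σ yᵢ × Lᵢ(x)
where Lᵢ(x) = Π_{j≠i} (x - xⱼ)/(xᵢ - xⱼ)

L_0(5.3) = (5.3 - 3)/(1 - 3) × (5.3 - 5)/(1 - 5) × (5.3 - 7)/(1 - 7) × (5.3 - 9)/(1 - 9) = 0.011302
L_1(5.3) = (5.3 - 1)/(3 - 1) × (5.3 - 5)/(3 - 5) × (5.3 - 7)/(3 - 7) × (5.3 - 9)/(3 - 9) = -0.084522
L_2(5.3) = (5.3 - 1)/(5 - 1) × (5.3 - 3)/(5 - 3) × (5.3 - 7)/(5 - 7) × (5.3 - 9)/(5 - 9) = 0.972002
L_3(5.3) = (5.3 - 1)/(7 - 1) × (5.3 - 3)/(7 - 3) × (5.3 - 5)/(7 - 5) × (5.3 - 9)/(7 - 9) = 0.114353
L_4(5.3) = (5.3 - 1)/(9 - 1) × (5.3 - 3)/(9 - 3) × (5.3 - 5)/(9 - 5) × (5.3 - 7)/(9 - 7) = -0.013135

P(5.3) = 3×L_0(5.3) + 9×L_1(5.3) + 11×L_2(5.3) + 23×L_3(5.3) + 1×L_4(5.3)
P(5.3) = 12.582214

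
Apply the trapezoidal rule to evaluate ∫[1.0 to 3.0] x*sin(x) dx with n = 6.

f(x) = x*sin(x)
a = 1.0, b = 3.0, n = 6
h = (b - a)/n = 0.333333

Trapezoidal rule: (h/2)[f(x₀) + 2f(x₁) + 2f(x₂) + ... + f(xₙ)]

x_0 = 1.0000, f(x_0) = 0.841471, coefficient = 1
x_1 = 1.3333, f(x_1) = 1.295917, coefficient = 2
x_2 = 1.6667, f(x_2) = 1.659013, coefficient = 2
x_3 = 2.0000, f(x_3) = 1.818595, coefficient = 2
x_4 = 2.3333, f(x_4) = 1.687200, coefficient = 2
x_5 = 2.6667, f(x_5) = 1.219394, coefficient = 2
x_6 = 3.0000, f(x_6) = 0.423360, coefficient = 1

I ≈ (0.333333/2) × 16.625070 = 2.770845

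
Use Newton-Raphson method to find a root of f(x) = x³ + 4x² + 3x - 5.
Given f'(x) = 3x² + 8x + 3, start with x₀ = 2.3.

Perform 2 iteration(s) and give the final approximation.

f(x) = x³ + 4x² + 3x - 5
f'(x) = 3x² + 8x + 3
x₀ = 2.3

Newton-Raphson formula: x_{n+1} = x_n - f(x_n)/f'(x_n)

Iteration 1:
  f(2.300000) = 35.227000
  f'(2.300000) = 37.270000
  x_1 = 2.300000 - 35.227000/37.270000 = 1.354816
Iteration 2:
  f(1.354816) = 8.893358
  f'(1.354816) = 19.345111
  x_2 = 1.354816 - 8.893358/19.345111 = 0.895095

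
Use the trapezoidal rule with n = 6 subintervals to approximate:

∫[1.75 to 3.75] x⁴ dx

f(x) = x⁴
a = 1.75, b = 3.75, n = 6
h = (b - a)/n = 0.333333

Trapezoidal rule: (h/2)[f(x₀) + 2f(x₁) + 2f(x₂) + ... + f(xₙ)]

x_0 = 1.7500, f(x_0) = 9.378906, coefficient = 1
x_1 = 2.0833, f(x_1) = 18.838011, coefficient = 2
x_2 = 2.4167, f(x_2) = 34.108845, coefficient = 2
x_3 = 2.7500, f(x_3) = 57.191406, coefficient = 2
x_4 = 3.0833, f(x_4) = 90.381993, coefficient = 2
x_5 = 3.4167, f(x_5) = 136.273196, coefficient = 2
x_6 = 3.7500, f(x_6) = 197.753906, coefficient = 1

I ≈ (0.333333/2) × 880.719715 = 146.786619
Exact value: 145.032813
Error: 1.753807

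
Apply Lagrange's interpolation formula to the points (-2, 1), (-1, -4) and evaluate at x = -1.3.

Lagrange interpolation formula:
P(x) = Σ yᵢ × Lᵢ(x)
where Lᵢ(x) = Π_{j≠i} (x - xⱼ)/(xᵢ - xⱼ)

L_0(-1.3) = (-1.3 - (-1))/(-2 - (-1)) = 0.300000
L_1(-1.3) = (-1.3 - (-2))/(-1 - (-2)) = 0.700000

P(-1.3) = 1×L_0(-1.3) + (-4)×L_1(-1.3)
P(-1.3) = -2.500000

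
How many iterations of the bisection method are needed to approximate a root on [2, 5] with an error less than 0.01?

We need (b-a)/2^n ≤ 0.01
(5 - 2)/2^n ≤ 0.01
3/2^n ≤ 0.01
2^n ≥ 300
n ≥ log₂(300) = 8.23
n ≥ 9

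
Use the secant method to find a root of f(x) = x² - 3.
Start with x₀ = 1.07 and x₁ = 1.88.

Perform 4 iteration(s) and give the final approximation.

f(x) = x² - 3
x₀ = 1.07, x₁ = 1.88

Secant formula: x_{n+1} = x_n - f(x_n)(x_n - x_{n-1})/(f(x_n) - f(x_{n-1}))

Iteration 1:
  f(1.070000) = -1.855100
  f(1.880000) = 0.534400
  x_2 = 1.880000 - 0.534400×(1.880000 - 1.070000)/(0.534400 - (-1.855100))
       = 1.698847
Iteration 2:
  f(1.880000) = 0.534400
  f(1.698847) = -0.113917
  x_3 = 1.698847 - (-0.113917)×(1.698847 - 1.880000)/(-0.113917 - 0.534400)
       = 1.730678
Iteration 3:
  f(1.698847) = -0.113917
  f(1.730678) = -0.004753
  x_4 = 1.730678 - (-0.004753)×(1.730678 - 1.698847)/(-0.004753 - (-0.113917))
       = 1.732064
Iteration 4:
  f(1.730678) = -0.004753
  f(1.732064) = 0.000046
  x_5 = 1.732064 - 0.000046×(1.732064 - 1.730678)/(0.000046 - (-0.004753))
       = 1.732051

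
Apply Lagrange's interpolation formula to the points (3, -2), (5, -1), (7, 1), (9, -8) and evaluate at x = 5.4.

Lagrange interpolation formula:
P(x) = Σ yᵢ × Lᵢ(x)
where Lᵢ(x) = Π_{j≠i} (x - xⱼ)/(xᵢ - xⱼ)

L_0(5.4) = (5.4 - 5)/(3 - 5) × (5.4 - 7)/(3 - 7) × (5.4 - 9)/(3 - 9) = -0.048000
L_1(5.4) = (5.4 - 3)/(5 - 3) × (5.4 - 7)/(5 - 7) × (5.4 - 9)/(5 - 9) = 0.864000
L_2(5.4) = (5.4 - 3)/(7 - 3) × (5.4 - 5)/(7 - 5) × (5.4 - 9)/(7 - 9) = 0.216000
L_3(5.4) = (5.4 - 3)/(9 - 3) × (5.4 - 5)/(9 - 5) × (5.4 - 7)/(9 - 7) = -0.032000

P(5.4) = (-2)×L_0(5.4) + (-1)×L_1(5.4) + 1×L_2(5.4) + (-8)×L_3(5.4)
P(5.4) = -0.296000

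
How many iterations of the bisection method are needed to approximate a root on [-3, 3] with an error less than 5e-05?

We need (b-a)/2^n ≤ 5e-05
(3 - (-3))/2^n ≤ 5e-05
6/2^n ≤ 5e-05
2^n ≥ 120000
n ≥ log₂(120000) = 16.87
n ≥ 17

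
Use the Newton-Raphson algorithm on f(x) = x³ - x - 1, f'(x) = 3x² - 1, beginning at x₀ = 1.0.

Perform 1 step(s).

f(x) = x³ - x - 1
f'(x) = 3x² - 1
x₀ = 1.0

Newton-Raphson formula: x_{n+1} = x_n - f(x_n)/f'(x_n)

Iteration 1:
  f(1.000000) = -1.000000
  f'(1.000000) = 2.000000
  x_1 = 1.000000 - (-1.000000)/2.000000 = 1.500000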